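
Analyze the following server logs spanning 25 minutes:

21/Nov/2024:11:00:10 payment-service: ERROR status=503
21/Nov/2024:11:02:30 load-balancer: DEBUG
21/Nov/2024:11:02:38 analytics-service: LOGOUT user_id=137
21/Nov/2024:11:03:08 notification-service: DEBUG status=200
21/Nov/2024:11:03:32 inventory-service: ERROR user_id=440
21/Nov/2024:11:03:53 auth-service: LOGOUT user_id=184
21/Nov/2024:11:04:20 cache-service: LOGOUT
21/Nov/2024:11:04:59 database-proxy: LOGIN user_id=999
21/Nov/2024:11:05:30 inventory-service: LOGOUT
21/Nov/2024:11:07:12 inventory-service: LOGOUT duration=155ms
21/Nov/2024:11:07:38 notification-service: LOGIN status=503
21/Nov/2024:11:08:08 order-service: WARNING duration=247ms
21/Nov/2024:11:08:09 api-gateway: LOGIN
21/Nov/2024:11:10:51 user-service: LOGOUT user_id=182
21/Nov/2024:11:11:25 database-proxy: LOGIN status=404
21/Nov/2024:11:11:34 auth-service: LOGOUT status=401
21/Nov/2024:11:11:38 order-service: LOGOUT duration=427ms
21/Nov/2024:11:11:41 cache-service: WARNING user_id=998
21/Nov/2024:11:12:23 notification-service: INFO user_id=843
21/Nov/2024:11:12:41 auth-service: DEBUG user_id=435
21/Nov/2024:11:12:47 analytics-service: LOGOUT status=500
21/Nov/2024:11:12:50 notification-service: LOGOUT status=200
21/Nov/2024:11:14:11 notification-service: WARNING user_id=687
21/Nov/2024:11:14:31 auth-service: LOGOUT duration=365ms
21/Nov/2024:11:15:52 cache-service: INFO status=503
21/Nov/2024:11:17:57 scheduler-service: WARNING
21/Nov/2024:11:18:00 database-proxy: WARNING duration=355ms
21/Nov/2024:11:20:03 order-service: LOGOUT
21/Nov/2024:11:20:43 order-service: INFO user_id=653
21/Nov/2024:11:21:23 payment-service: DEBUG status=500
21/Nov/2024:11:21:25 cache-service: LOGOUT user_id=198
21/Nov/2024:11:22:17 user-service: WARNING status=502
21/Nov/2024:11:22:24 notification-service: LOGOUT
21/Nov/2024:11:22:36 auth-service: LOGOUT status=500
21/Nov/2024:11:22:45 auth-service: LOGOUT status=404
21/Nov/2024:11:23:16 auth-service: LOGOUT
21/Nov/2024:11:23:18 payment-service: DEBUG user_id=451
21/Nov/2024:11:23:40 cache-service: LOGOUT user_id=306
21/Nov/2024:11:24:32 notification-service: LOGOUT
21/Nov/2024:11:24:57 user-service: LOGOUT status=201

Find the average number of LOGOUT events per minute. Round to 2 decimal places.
0.8

To calculate the rate:

1. Count total LOGOUT events: 20
2. Total time period: 25 minutes
3. Rate = 20 / 25 = 0.8 events per minute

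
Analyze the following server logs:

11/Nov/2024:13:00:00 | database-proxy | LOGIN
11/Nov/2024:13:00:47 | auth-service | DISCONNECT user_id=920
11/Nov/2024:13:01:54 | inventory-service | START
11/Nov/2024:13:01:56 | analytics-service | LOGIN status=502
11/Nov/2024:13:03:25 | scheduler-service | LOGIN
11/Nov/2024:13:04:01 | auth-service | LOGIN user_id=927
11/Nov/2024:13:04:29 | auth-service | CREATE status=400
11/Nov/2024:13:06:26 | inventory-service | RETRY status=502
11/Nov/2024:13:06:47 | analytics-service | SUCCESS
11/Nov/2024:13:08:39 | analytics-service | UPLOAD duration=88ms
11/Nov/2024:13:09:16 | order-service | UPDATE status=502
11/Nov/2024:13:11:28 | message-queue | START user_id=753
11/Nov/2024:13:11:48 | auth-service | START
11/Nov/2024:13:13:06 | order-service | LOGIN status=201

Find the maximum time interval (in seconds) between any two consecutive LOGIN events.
545

To find the longest gap:

1. Extract all LOGIN events in chronological order
2. Calculate time differences between consecutive events
3. Find the maximum difference
4. Longest gap: 545 seconds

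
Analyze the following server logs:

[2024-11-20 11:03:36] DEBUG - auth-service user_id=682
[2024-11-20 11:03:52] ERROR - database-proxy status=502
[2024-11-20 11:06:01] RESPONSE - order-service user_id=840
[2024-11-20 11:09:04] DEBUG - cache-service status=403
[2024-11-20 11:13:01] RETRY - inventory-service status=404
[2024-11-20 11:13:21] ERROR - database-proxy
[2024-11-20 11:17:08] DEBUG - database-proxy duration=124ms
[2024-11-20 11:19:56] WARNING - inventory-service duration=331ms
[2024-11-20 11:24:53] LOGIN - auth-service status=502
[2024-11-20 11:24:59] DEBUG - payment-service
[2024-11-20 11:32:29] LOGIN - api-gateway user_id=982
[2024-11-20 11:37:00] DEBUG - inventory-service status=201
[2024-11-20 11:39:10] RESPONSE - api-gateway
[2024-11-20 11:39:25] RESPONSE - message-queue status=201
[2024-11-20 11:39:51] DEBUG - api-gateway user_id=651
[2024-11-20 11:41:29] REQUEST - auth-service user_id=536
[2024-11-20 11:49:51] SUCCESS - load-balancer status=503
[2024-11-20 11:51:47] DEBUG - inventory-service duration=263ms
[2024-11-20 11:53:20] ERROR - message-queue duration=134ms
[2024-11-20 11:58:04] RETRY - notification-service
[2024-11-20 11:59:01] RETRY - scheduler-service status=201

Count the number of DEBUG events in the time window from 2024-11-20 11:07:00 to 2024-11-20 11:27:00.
3

To count events in the time window:

1. Window boundaries: 2024-11-20 11:07:00 to 2024-11-20 11:27:00
2. Filter for DEBUG events within this window
3. Count matching events: 3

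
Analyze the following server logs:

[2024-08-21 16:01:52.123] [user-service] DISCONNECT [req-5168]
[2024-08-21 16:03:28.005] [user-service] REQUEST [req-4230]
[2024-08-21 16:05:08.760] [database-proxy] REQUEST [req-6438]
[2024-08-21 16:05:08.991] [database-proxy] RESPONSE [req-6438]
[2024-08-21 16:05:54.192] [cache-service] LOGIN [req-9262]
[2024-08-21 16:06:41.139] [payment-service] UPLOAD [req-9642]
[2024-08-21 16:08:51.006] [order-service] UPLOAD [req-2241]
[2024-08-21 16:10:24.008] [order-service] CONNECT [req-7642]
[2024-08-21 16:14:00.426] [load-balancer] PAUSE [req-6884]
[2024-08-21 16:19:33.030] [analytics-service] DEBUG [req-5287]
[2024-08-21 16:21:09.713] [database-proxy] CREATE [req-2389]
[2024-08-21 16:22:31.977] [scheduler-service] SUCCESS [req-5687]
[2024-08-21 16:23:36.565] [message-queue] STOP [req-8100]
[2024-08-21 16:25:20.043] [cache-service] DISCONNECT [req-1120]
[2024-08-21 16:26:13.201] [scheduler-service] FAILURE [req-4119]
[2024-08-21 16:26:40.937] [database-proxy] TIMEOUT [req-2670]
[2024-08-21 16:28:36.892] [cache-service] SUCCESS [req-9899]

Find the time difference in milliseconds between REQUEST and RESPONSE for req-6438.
231

To calculate latency:

1. Find REQUEST with id req-6438: 2024-08-21 16:05:08.760
2. Find RESPONSE with id req-6438: 2024-08-21 16:05:08.991
3. Latency: 2024-08-21 16:05:08.991 - 2024-08-21 16:05:08.760 = 231ms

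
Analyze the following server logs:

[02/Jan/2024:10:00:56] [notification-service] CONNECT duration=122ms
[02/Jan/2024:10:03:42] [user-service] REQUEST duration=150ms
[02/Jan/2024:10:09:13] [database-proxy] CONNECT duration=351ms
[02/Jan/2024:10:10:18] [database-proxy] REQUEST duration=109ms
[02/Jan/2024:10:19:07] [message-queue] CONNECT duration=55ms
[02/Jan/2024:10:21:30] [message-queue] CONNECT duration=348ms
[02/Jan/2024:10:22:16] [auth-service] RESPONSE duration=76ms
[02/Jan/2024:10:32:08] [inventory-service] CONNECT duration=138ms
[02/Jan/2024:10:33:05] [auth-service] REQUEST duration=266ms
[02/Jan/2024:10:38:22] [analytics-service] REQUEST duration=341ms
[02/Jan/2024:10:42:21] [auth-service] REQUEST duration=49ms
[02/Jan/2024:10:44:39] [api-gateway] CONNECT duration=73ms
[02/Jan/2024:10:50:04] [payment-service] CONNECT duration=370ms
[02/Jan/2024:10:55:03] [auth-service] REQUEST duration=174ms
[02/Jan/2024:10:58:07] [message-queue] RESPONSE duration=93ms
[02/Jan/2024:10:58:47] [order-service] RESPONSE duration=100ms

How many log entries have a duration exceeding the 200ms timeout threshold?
5

To count timeouts:

1. Threshold: 200ms
2. Extract duration from each log entry
3. Count entries where duration > 200
4. Timeout count: 5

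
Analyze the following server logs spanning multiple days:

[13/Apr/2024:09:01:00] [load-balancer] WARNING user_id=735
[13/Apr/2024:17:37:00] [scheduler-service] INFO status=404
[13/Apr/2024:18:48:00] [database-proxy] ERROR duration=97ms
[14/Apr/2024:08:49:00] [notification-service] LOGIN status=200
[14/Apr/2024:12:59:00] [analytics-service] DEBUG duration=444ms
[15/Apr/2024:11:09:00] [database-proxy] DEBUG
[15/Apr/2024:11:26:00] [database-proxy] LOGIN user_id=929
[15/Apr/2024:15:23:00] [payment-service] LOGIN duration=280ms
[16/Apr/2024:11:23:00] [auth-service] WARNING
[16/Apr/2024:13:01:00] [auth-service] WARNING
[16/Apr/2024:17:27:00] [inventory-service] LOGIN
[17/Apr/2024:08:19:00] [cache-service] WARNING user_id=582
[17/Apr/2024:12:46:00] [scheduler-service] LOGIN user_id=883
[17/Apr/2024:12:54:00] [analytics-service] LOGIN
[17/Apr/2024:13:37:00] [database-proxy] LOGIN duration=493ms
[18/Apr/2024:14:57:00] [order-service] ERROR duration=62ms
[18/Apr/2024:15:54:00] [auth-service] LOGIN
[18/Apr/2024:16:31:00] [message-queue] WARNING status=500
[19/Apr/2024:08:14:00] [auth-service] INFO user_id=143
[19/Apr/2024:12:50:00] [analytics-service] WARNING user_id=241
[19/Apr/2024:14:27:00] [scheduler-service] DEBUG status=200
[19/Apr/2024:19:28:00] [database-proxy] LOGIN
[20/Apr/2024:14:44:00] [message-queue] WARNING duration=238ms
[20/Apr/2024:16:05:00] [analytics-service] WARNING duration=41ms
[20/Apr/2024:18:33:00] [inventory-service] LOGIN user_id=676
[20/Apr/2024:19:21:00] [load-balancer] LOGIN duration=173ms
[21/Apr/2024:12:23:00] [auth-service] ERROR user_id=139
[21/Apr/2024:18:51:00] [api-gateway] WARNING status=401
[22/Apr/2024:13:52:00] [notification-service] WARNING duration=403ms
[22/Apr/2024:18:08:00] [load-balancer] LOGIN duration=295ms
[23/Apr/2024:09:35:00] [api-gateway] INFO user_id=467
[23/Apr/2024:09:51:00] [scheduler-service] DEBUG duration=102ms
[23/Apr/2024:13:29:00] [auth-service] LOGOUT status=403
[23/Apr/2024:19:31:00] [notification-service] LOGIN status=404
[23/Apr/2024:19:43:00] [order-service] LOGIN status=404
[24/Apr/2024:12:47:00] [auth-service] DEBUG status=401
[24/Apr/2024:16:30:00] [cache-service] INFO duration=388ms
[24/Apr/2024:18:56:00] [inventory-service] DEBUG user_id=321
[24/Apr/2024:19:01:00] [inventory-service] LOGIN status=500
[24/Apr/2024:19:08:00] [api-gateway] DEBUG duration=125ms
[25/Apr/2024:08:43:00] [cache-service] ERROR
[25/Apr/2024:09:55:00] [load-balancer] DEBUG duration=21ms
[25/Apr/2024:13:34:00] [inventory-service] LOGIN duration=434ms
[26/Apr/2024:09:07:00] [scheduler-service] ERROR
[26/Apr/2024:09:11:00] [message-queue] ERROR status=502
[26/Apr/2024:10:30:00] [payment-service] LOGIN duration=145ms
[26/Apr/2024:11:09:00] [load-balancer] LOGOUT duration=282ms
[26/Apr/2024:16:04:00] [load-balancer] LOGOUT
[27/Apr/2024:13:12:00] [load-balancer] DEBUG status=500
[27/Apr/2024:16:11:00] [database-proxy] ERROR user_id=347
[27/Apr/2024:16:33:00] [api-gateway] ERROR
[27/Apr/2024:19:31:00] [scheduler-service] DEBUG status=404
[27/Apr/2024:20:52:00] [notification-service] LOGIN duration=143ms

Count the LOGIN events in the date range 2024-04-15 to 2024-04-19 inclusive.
8

To filter by date range:

1. Date range: 2024-04-15 through 2024-04-19, both dates inclusive
2. Filter for LOGIN events whose date falls in this range
3. Count matching events: 8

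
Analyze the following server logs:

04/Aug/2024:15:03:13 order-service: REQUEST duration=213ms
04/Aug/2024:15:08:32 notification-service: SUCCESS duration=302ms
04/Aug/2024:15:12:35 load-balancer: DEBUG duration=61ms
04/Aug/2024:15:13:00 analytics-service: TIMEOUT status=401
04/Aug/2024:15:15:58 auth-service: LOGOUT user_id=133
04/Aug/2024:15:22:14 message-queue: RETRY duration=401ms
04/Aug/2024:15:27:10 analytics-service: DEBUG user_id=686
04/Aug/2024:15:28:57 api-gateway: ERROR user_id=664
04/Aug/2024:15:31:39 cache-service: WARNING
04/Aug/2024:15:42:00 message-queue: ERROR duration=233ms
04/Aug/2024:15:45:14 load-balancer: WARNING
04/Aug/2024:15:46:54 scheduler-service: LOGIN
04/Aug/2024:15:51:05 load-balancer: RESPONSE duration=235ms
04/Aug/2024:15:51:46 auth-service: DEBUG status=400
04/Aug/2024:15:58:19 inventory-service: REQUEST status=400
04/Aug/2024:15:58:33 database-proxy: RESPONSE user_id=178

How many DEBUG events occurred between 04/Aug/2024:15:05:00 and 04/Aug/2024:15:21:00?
1

To count events in the time window:

1. Window boundaries: 04/Aug/2024:15:05:00 to 04/Aug/2024:15:21:00
2. Filter for DEBUG events within this window
3. Count matching events: 1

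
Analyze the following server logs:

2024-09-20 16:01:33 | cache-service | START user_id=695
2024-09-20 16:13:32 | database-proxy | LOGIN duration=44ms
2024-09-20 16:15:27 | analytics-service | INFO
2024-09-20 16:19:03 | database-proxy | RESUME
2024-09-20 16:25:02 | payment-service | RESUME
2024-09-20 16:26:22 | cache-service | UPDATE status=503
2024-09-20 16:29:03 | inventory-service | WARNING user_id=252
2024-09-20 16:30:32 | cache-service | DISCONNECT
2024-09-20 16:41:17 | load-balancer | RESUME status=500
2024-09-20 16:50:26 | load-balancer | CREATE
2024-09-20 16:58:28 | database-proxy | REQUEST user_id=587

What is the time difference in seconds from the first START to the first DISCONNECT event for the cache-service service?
1739

To find the time between events:

1. Locate the first START event for cache-service: 2024-09-20 16:01:33
2. Locate the first DISCONNECT event for cache-service: 2024-09-20 16:30:32
3. Calculate the difference: 2024-09-20 16:30:32 - 2024-09-20 16:01:33 = 1739 seconds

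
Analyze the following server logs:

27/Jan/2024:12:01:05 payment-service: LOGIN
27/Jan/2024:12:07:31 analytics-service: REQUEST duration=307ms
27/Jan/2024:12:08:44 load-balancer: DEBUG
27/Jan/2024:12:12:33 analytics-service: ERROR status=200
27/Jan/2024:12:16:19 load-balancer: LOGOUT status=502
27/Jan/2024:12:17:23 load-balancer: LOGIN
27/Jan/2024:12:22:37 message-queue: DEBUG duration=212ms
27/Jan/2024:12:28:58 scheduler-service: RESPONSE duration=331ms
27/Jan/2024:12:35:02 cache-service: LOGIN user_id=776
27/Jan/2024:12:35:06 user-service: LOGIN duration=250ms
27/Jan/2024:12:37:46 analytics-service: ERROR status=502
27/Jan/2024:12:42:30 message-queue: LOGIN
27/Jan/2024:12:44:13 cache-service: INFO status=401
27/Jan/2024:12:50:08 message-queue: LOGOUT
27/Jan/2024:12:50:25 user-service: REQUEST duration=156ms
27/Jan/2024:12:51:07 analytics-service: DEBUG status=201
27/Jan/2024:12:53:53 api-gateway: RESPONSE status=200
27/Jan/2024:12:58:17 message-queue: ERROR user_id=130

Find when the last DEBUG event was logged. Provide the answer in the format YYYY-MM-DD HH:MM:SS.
2024-01-27 12:51:07

To find the last event:

1. Filter for all DEBUG events
2. Sort by timestamp
3. Select the last one
4. Timestamp: 2024-01-27 12:51:07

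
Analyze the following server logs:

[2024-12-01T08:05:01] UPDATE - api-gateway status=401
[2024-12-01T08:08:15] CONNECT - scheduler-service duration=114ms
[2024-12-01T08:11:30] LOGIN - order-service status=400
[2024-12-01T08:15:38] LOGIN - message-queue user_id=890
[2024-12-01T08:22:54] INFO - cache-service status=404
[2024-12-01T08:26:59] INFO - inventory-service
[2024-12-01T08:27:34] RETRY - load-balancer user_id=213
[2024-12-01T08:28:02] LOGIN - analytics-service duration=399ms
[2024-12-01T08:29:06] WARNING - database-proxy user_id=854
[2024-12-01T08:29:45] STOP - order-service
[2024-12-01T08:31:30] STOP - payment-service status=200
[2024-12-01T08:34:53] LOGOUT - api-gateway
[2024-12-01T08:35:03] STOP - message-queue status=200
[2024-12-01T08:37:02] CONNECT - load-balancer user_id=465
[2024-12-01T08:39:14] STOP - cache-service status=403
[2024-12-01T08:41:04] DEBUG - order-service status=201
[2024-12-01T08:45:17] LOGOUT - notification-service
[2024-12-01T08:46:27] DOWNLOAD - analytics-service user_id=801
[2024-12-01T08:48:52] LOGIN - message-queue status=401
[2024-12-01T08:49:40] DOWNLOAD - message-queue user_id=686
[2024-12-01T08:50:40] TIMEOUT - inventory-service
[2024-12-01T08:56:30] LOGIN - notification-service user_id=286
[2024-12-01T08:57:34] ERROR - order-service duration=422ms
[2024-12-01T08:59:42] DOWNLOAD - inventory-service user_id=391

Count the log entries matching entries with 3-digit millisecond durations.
3

To find matching entries:

1. Pattern to match: entries with 3-digit millisecond durations
2. Scan each log entry for the pattern
3. Count matches: 3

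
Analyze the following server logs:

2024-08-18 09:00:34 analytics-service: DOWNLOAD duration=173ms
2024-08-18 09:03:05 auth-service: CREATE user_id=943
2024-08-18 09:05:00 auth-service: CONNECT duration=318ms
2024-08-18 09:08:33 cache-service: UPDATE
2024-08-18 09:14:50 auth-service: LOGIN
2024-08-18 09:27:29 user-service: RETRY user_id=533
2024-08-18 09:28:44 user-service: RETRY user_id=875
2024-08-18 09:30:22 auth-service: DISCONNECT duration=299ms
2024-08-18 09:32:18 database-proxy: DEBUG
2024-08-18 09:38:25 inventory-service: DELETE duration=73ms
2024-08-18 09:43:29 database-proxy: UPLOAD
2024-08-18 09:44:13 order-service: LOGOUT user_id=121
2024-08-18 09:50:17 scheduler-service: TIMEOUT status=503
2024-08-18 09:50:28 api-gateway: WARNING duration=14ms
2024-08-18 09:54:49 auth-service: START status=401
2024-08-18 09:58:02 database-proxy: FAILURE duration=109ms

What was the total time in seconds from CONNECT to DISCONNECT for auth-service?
1522

To calculate state duration:

1. Find CONNECT event for auth-service: 2024-08-18 09:05:00
2. Find DISCONNECT event for auth-service: 2024-08-18 09:30:22
3. Calculate duration: 2024-08-18 09:30:22 - 2024-08-18 09:05:00 = 1522 seconds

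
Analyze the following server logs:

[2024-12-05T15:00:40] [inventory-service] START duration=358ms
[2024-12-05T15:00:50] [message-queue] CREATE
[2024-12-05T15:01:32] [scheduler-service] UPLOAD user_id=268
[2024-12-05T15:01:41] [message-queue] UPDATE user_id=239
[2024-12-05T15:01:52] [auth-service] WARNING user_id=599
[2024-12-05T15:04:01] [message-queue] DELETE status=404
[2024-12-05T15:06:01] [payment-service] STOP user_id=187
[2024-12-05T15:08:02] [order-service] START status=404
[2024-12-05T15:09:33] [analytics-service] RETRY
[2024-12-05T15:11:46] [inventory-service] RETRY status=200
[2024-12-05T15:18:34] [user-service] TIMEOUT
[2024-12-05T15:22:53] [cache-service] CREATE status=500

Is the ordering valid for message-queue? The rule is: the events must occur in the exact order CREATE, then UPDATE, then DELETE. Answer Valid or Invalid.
Valid

To validate ordering:

1. Required order: CREATE → UPDATE → DELETE
2. Rule: the events must occur in the exact order CREATE, then UPDATE, then DELETE
3. Check actual order of events for message-queue
4. Result: Valid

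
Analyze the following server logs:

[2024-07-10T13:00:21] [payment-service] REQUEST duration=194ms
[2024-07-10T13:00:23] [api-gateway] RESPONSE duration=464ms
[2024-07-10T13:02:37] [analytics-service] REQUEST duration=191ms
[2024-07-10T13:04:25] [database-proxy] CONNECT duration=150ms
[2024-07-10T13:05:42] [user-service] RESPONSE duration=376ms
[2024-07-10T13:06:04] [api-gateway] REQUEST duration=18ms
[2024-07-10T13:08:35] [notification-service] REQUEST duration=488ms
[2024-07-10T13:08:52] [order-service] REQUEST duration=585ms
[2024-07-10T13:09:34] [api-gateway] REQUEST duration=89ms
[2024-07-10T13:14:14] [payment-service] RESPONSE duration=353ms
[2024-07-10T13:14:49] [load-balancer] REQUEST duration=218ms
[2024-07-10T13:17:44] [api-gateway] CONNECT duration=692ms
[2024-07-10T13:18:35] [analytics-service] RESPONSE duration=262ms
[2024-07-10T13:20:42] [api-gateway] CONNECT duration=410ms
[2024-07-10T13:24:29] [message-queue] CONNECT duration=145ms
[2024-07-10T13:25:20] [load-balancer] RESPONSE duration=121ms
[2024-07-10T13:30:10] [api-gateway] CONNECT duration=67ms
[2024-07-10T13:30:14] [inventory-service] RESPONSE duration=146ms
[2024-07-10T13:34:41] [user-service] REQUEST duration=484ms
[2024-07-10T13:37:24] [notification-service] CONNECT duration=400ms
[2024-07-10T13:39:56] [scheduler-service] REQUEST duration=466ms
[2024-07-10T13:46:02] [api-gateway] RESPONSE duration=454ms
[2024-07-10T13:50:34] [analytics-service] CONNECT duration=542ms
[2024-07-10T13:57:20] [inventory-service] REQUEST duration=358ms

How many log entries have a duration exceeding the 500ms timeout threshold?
3

To count timeouts:

1. Threshold: 500ms
2. Extract duration from each log entry
3. Count entries where duration > 500
4. Timeout count: 3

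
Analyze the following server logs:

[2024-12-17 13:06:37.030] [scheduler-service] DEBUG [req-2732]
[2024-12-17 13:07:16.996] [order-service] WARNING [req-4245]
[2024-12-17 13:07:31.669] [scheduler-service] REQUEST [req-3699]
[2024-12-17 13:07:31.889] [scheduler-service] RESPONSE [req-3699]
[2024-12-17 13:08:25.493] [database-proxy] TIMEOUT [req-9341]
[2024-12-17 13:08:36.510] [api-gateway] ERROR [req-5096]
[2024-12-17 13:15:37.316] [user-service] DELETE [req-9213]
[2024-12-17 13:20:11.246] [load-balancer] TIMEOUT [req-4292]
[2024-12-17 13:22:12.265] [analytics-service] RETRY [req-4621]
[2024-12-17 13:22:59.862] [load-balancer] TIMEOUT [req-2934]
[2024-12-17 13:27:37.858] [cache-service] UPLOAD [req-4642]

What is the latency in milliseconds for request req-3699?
220

To calculate latency:

1. Find REQUEST with id req-3699: 2024-12-17 13:07:31.669
2. Find RESPONSE with id req-3699: 2024-12-17 13:07:31.889
3. Latency: 2024-12-17 13:07:31.889 - 2024-12-17 13:07:31.669 = 220ms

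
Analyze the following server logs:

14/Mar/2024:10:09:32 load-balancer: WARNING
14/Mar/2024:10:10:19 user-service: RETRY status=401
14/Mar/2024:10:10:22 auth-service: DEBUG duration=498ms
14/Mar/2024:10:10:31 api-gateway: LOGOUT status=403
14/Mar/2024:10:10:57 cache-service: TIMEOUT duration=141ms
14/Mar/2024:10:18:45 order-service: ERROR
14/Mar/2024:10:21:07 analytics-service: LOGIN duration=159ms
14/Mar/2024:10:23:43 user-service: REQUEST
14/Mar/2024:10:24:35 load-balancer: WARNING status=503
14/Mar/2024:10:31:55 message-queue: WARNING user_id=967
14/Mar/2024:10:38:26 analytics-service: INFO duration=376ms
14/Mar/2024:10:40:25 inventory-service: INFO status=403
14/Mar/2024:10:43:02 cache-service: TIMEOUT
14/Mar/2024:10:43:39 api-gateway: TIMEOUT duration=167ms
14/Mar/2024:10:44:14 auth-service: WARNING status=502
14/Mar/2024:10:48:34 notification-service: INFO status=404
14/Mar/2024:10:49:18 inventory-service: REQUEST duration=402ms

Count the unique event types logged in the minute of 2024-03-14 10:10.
4

To count unique event types:

1. Filter events in the minute starting at 2024-03-14 10:10
2. Extract event types from matching entries
3. Count unique types: 4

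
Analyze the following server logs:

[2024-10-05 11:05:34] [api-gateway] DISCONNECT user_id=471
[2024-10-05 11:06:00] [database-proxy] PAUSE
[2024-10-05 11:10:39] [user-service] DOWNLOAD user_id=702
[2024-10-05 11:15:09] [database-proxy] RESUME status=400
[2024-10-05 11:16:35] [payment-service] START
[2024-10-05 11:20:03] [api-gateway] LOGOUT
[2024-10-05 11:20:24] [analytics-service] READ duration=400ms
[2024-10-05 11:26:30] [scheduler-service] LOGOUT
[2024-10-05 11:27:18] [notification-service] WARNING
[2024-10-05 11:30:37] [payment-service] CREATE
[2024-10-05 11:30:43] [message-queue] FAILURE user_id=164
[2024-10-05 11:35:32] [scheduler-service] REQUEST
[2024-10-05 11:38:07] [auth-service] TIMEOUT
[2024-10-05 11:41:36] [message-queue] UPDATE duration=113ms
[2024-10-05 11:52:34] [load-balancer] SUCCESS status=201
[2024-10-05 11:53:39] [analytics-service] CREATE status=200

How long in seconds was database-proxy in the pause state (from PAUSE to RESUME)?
549

To calculate state duration:

1. Find PAUSE event for database-proxy: 2024-10-05 11:06:00
2. Find RESUME event for database-proxy: 2024-10-05 11:15:09
3. Calculate duration: 2024-10-05 11:15:09 - 2024-10-05 11:06:00 = 549 seconds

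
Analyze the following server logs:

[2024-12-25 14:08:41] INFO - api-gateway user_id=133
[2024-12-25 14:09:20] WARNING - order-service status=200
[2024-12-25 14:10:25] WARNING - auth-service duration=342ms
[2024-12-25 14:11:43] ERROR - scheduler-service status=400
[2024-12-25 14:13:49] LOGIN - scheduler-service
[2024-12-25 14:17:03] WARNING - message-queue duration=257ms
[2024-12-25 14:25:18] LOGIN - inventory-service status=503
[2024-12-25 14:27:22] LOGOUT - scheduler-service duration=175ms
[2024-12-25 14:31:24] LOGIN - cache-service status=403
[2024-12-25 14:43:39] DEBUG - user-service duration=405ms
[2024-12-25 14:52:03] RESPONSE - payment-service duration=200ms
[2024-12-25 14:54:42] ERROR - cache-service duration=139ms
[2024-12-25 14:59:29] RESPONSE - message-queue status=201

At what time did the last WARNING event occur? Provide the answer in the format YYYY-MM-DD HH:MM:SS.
2024-12-25 14:17:03

To find the last event:

1. Filter for all WARNING events
2. Sort by timestamp
3. Select the last one
4. Timestamp: 2024-12-25 14:17:03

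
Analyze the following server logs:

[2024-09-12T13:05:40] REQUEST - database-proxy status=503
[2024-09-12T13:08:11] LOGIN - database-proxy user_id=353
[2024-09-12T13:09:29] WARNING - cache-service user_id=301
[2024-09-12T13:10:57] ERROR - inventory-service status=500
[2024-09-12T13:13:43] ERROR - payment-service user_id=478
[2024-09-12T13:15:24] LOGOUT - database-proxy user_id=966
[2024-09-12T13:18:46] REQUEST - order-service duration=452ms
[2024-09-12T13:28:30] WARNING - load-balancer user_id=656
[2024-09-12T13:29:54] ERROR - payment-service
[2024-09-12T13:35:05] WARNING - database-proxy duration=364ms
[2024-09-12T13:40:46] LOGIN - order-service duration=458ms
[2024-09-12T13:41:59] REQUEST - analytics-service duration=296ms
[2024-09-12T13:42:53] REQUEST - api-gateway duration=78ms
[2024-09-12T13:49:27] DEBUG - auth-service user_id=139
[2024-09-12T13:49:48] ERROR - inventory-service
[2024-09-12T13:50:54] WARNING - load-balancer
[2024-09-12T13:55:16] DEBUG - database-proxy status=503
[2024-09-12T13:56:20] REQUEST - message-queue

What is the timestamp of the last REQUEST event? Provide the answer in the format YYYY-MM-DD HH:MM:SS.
2024-09-12 13:56:20

To find the last event:

1. Filter for all REQUEST events
2. Sort by timestamp
3. Select the last one
4. Timestamp: 2024-09-12 13:56:20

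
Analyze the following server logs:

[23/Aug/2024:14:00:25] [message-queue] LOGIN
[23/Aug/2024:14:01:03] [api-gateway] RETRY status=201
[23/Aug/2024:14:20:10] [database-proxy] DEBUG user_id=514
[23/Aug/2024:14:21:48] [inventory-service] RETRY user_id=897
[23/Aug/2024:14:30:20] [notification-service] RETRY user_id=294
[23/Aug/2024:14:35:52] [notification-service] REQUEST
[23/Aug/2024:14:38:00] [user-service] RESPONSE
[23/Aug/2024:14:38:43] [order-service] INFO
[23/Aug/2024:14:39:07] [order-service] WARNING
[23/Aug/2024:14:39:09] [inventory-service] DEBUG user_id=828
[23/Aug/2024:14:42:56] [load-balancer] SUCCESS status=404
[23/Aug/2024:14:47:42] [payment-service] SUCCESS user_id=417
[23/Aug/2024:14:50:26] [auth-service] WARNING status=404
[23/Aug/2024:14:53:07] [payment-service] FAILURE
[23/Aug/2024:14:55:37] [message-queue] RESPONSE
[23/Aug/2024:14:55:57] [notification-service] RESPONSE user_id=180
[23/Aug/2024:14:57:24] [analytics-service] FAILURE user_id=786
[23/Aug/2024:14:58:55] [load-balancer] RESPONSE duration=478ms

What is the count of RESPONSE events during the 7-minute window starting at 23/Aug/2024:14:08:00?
0

To count events in the time window:

1. Window boundaries: 23/Aug/2024:14:08:00 to 23/Aug/2024:14:15:00
2. Filter for RESPONSE events within this window
3. Count matching events: 0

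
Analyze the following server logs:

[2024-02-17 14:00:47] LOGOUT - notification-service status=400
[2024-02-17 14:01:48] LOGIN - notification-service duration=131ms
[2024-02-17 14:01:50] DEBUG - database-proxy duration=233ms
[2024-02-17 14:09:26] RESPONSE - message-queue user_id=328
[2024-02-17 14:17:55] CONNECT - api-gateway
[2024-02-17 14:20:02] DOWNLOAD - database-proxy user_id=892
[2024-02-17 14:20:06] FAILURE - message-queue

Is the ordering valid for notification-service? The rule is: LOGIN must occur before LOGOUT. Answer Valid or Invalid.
Invalid

To validate ordering:

1. Required order: LOGIN → LOGOUT
2. Rule: LOGIN must occur before LOGOUT
3. Check actual order of events for notification-service
4. Result: Invalid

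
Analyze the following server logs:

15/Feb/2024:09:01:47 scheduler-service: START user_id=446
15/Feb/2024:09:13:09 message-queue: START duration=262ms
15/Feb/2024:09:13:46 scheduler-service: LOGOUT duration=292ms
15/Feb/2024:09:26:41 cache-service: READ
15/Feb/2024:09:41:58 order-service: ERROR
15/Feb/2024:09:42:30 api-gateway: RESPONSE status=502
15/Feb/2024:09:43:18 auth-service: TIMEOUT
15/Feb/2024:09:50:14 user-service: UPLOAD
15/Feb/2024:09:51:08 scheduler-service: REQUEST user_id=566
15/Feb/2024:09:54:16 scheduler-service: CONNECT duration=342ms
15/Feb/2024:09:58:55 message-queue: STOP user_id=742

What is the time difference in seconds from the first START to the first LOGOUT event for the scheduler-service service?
719

To find the time between events:

1. Locate the first START event for scheduler-service: 15/Feb/2024:09:01:47
2. Locate the first LOGOUT event for scheduler-service: 15/Feb/2024:09:13:46
3. Calculate the difference: 15/Feb/2024:09:13:46 - 15/Feb/2024:09:01:47 = 719 seconds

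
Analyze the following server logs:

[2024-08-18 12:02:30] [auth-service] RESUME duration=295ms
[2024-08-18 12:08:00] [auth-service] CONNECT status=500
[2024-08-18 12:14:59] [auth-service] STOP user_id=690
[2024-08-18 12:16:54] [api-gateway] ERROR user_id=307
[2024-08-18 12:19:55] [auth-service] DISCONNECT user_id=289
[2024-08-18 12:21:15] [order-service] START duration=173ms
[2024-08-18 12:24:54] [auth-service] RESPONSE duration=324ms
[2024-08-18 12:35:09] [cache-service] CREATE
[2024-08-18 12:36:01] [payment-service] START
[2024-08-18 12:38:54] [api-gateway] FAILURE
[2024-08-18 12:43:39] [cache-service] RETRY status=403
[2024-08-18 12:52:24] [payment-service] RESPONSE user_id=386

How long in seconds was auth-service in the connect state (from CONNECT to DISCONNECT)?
715

To calculate state duration:

1. Find CONNECT event for auth-service: 2024-08-18 12:08:00
2. Find DISCONNECT event for auth-service: 2024-08-18 12:19:55
3. Calculate duration: 2024-08-18 12:19:55 - 2024-08-18 12:08:00 = 715 seconds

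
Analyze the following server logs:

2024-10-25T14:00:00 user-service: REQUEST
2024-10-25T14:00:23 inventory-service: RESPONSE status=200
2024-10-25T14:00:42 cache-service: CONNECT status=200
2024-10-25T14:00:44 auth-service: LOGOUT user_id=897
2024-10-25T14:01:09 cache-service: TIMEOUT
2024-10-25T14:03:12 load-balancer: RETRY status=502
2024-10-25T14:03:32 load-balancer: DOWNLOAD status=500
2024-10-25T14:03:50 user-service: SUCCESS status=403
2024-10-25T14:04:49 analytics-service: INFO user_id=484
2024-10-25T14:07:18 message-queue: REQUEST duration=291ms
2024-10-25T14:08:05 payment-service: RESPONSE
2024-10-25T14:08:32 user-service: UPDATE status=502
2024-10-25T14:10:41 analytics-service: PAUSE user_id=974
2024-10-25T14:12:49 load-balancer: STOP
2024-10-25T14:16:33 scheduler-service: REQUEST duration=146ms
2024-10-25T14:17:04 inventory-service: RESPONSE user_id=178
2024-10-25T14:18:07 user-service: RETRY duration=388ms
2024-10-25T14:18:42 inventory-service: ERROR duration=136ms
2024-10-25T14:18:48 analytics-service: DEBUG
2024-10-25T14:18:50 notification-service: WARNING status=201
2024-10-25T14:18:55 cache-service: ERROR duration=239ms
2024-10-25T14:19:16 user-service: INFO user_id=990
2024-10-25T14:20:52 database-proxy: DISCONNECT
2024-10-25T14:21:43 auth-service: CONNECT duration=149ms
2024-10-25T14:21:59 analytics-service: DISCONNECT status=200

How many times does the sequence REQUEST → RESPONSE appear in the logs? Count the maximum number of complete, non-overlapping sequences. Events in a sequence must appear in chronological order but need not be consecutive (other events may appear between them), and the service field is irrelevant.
3

To count sequences:

1. Look for pattern: REQUEST → RESPONSE
2. Greedily scan the log in chronological order, matching each sequence element in turn (ignoring service)
3. Each time the full pattern completes, increment the count and restart matching from the next event
4. Complete non-overlapping sequences found: 3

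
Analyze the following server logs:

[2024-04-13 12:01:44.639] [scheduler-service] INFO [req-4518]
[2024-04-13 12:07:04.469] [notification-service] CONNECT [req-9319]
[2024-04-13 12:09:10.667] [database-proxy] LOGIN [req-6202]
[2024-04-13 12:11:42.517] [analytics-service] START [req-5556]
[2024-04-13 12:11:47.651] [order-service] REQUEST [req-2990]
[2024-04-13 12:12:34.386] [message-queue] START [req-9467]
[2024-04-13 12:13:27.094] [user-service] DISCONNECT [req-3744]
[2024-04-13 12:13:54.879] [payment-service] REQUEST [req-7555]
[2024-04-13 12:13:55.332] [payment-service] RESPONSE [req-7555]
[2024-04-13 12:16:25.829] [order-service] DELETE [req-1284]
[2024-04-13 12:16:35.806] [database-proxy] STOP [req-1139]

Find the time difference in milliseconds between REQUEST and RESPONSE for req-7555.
453

To calculate latency:

1. Find REQUEST with id req-7555: 2024-04-13 12:13:54.879
2. Find RESPONSE with id req-7555: 2024-04-13 12:13:55.332
3. Latency: 2024-04-13 12:13:55.332 - 2024-04-13 12:13:54.879 = 453ms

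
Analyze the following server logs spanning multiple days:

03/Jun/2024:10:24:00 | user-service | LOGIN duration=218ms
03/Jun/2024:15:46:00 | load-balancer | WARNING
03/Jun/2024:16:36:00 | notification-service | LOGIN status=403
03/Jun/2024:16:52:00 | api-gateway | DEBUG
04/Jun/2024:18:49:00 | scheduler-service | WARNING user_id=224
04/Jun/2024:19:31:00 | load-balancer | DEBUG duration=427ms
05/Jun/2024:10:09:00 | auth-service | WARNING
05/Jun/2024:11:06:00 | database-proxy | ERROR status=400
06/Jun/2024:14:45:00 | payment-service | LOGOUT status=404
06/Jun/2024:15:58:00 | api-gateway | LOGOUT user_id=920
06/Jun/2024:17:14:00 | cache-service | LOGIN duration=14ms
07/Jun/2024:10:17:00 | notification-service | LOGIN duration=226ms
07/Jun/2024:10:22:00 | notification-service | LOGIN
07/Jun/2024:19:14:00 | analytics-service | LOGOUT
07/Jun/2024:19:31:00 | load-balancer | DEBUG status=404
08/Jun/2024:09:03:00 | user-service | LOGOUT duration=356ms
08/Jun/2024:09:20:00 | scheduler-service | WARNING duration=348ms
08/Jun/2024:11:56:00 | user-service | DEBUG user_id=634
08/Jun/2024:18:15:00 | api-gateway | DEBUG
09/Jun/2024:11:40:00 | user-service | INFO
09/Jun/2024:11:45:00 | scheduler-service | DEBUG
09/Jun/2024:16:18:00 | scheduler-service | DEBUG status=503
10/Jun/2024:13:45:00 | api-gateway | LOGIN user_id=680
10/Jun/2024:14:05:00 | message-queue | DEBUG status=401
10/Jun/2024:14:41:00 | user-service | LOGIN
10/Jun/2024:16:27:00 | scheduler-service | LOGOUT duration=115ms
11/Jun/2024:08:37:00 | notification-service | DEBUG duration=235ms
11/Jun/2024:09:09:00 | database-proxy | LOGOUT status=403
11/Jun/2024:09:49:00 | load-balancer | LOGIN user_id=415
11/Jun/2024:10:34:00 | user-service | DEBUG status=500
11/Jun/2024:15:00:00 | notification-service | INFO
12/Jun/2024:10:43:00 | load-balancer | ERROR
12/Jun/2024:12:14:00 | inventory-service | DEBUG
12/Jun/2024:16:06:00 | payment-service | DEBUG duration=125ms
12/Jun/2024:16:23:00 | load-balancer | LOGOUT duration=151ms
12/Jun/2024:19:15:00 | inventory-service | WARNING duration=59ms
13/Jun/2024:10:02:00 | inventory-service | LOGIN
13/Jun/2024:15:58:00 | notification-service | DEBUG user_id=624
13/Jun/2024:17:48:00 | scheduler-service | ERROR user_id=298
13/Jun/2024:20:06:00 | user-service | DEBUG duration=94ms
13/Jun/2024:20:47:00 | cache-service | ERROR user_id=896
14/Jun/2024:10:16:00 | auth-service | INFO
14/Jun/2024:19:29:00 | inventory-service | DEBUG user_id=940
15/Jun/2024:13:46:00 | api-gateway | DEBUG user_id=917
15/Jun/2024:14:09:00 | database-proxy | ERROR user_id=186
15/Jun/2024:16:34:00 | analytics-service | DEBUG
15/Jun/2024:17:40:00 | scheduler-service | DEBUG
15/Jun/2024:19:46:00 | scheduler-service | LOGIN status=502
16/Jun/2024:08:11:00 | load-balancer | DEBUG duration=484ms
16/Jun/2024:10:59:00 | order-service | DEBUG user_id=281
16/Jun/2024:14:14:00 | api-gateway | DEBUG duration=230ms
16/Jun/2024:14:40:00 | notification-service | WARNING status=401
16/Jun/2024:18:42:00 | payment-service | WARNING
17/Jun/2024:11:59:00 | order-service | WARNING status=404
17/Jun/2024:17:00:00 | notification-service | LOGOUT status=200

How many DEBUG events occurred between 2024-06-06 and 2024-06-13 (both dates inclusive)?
12

To filter by date range:

1. Date range: 2024-06-06 through 2024-06-13, both dates inclusive
2. Filter for DEBUG events whose date falls in this range
3. Count matching events: 12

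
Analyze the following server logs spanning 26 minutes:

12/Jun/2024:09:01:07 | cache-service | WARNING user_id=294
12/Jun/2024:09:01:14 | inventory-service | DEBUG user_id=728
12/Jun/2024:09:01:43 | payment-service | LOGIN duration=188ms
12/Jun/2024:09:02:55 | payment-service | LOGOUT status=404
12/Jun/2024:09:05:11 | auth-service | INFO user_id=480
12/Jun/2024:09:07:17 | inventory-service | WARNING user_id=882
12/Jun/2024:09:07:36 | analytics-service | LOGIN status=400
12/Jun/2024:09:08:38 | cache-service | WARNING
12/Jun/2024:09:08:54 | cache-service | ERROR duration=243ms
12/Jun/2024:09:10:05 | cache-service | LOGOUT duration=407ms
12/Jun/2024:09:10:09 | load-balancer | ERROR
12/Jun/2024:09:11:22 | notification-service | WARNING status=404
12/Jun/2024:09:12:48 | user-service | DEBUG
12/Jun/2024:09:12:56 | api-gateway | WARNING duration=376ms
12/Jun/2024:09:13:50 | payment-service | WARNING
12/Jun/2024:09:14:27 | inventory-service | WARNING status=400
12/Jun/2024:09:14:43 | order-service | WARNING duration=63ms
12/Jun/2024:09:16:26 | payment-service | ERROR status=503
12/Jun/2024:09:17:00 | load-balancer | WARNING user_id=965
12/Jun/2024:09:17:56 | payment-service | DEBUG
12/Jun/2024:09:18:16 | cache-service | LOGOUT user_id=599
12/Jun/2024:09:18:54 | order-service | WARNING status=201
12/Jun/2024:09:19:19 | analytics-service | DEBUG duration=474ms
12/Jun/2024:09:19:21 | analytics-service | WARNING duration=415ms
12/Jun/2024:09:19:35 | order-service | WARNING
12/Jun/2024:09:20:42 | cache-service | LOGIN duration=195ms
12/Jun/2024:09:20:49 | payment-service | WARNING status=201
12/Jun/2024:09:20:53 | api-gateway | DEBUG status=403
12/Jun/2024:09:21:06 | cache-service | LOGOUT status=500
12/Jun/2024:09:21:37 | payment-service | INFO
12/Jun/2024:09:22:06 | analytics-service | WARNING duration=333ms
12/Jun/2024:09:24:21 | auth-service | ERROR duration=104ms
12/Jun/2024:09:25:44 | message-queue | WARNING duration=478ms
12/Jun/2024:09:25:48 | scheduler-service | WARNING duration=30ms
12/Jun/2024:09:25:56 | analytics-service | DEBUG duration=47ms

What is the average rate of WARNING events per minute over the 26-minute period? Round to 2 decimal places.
0.62

To calculate the rate:

1. Count total WARNING events: 16
2. Total time period: 26 minutes
3. Rate = 16 / 26 = 0.62 events per minute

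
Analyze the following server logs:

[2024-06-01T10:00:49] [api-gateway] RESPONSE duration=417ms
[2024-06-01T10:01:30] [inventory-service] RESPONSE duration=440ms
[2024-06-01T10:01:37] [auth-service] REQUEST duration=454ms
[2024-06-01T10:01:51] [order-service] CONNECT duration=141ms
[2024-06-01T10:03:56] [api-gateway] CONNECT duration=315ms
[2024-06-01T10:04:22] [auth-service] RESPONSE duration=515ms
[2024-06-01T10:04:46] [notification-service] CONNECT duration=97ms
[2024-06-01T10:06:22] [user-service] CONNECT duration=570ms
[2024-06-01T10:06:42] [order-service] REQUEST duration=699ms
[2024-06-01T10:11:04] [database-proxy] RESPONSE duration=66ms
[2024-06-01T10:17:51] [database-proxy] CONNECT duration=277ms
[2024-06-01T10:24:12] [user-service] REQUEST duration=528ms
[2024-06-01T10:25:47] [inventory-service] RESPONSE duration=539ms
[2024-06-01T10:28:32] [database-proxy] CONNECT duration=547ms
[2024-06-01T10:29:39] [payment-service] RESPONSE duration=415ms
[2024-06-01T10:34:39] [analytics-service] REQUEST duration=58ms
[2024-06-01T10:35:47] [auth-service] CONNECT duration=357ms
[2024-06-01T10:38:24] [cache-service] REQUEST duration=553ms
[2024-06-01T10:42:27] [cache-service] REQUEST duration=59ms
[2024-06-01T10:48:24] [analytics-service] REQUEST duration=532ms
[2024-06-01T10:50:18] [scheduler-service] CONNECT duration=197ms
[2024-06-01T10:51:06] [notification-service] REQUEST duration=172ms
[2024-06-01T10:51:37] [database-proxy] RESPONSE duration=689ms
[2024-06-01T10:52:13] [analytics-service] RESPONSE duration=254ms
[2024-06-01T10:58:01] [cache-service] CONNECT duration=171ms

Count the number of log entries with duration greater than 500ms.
9

To count timeouts:

1. Threshold: 500ms
2. Extract duration from each log entry
3. Count entries where duration > 500
4. Timeout count: 9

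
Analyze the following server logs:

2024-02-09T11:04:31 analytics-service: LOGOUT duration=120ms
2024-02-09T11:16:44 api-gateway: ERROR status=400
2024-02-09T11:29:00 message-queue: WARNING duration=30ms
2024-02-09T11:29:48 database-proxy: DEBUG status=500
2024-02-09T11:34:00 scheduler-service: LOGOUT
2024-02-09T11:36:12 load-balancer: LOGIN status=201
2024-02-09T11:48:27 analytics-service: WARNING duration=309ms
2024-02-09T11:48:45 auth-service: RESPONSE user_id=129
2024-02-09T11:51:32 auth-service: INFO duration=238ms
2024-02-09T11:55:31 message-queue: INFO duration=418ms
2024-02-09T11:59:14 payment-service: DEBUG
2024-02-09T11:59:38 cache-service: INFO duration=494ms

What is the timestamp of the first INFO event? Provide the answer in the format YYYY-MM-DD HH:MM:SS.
2024-02-09 11:51:32

To find the first event:

1. Filter for all INFO events
2. Sort by timestamp
3. Select the first one
4. Timestamp: 2024-02-09 11:51:32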